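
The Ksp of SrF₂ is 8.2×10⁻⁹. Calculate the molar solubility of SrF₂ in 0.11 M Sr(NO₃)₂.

1.4×10⁻⁴ M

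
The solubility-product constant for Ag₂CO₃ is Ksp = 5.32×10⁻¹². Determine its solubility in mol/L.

1.10×10⁻⁴ M

Ag₂CO₃(s) ⇌ 2 Ag⁺(aq) + CO₃²⁻(aq)
If s mol/L of Ag₂CO₃ dissolves, [Ag⁺] = 2s and [CO₃²⁻] = s.
Ksp = [Ag⁺]^2[CO₃²⁻] = (2s)^2 · s = 4s^3
4s^3 = 5.32×10⁻¹²  ⇒  s^3 = 1.33×10⁻¹²
s = (1.33×10⁻¹²)^(1/3) = 1.10×10⁻⁴ mol L⁻¹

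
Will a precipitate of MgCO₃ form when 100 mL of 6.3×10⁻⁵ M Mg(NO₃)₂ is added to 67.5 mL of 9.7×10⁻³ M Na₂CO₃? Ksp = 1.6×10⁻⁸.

Yes

After mixing, V = 100 mL + 67.5 mL = 167.5 mL.
[Mg²⁺] = (6.3×10⁻⁵)(100)/167.5 = 3.8×10⁻⁵ M
[CO₃²⁻] = (9.7×10⁻³)(67.5)/167.5 = 3.9×10⁻³ M
Q = [Mg²⁺][CO₃²⁻] = 1.5×10⁻⁷
Q = 1.5×10⁻⁷ > Ksp = 1.6×10⁻⁸, so the solution is supersaturated and MgCO₃ precipitates.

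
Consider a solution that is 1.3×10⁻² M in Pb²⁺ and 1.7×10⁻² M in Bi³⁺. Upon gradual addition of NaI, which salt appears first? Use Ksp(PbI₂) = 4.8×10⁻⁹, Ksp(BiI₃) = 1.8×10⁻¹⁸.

The threshold for precipitation is Q = Ksp.
For PbI₂: [I⁻] = (Ksp/[Pb²⁺])^(1/2) = 6.1×10⁻⁴ M
For BiI₃: [I⁻] = (Ksp/[Bi³⁺])^(1/3) = 4.7×10⁻⁶ M
Since BiI₃ needs less I⁻ to reach saturation, it precipitates first.

BiI₃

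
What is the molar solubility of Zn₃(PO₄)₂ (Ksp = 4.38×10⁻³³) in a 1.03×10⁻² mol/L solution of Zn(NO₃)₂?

Zn₃(PO₄)₂(s) ⇌ 3 Zn²⁺(aq) + 2 PO₄³⁻(aq)
Zn²⁺ is already present at 1.03×10⁻² mol/L. If s mol/L of Zn₃(PO₄)₂ dissolves, [PO₄³⁻] = 2s while [Zn²⁺] ≈ 1.03×10⁻² mol/L.
Ksp = [Zn²⁺]^3[PO₄³⁻]^2 = (1.03×10⁻²)^3(2s)^2
(2s)^2 = 4.38×10⁻³³ / (1.03×10⁻²)^3 = 4.01×10⁻²⁷
s = 3.17×10⁻¹⁴ mol/L

3.17×10⁻¹⁴ M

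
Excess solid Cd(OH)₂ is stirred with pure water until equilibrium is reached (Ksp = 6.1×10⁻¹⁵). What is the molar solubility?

1.2×10⁻⁵ M

Cd(OH)₂(s) ⇌ Cd²⁺(aq) + 2 OH⁻(aq)
Call the molar solubility s, so that [Cd²⁺] = s and [OH⁻] = 2s.
Ksp = [Cd²⁺][OH⁻]^2 = s · (2s)^2 = 4s^3
4s^3 = 6.1×10⁻¹⁵  ⇒  s^3 = 1.5×10⁻¹⁵
s = (1.5×10⁻¹⁵)^(1/3) = 1.2×10⁻⁵ M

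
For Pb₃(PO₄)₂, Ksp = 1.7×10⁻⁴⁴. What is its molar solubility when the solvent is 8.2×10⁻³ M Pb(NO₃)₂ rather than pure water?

8.8×10⁻²⁰ M

Pb₃(PO₄)₂(s) ⇌ 3 Pb²⁺(aq) + 2 PO₄³⁻(aq)
The solution already contains Pb²⁺ at 8.2×10⁻³ M. Let s be the molar solubility of Pb₃(PO₄)₂.
[Pb²⁺] ≈ 8.2×10⁻³ M (common ion dominates); [PO₄³⁻] = 2s.
Ksp = [Pb²⁺]^3[PO₄³⁻]^2 = (8.2×10⁻³)^3(2s)^2
(2s)^2 = 1.7×10⁻⁴⁴ / (8.2×10⁻³)^3 = 3.1×10⁻³⁸
s = 8.8×10⁻²⁰ M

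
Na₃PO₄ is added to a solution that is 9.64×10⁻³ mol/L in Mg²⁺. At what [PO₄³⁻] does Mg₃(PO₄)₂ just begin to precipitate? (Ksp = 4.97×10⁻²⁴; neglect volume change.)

2.36×10⁻⁹ M

A salt starts to precipitate once the ion product Q reaches its Ksp.
Mg₃(PO₄)₂(s) ⇌ 3 Mg²⁺(aq) + 2 PO₄³⁻(aq)
Ksp = [Mg²⁺]^3[PO₄³⁻]^2 = [PO₄³⁻]^2(9.64×10⁻³)^3
[PO₄³⁻]^2 = 4.97×10⁻²⁴ / (9.64×10⁻³)^3 = 5.55×10⁻¹⁸
[PO₄³⁻] = 2.36×10⁻⁹ mol/L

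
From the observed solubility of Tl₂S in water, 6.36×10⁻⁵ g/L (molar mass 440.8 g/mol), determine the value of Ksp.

s = (6.36×10⁻⁵ g L⁻¹)/(440.8 g mol⁻¹) = 1.4428×10⁻⁷ M
Tl₂S(s) ⇌ 2 Tl⁺(aq) + S²⁻(aq)
If s mol/L of Tl₂S dissolves, [Tl⁺] = 2s and [S²⁻] = s.
Ksp = [Tl⁺]^2[S²⁻] = (2s)^2 · s = 4s^3
Ksp = 4 × (1.4428×10⁻⁷)^3 = 1.20×10⁻²⁰

Ksp = 1.20×10⁻²⁰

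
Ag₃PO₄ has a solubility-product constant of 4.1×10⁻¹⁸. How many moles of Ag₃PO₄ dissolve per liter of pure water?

2.0×10⁻⁵ M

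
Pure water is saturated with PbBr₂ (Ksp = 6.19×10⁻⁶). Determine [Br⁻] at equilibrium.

2.31×10⁻² M

PbBr₂(s) ⇌ Pb²⁺(aq) + 2 Br⁻(aq)
Let s be the molar solubility. Then [Pb²⁺] = s and [Br⁻] = 2s.
Ksp = [Pb²⁺][Br⁻]^2 = s · (2s)^2 = 4s^3 = 6.19×10⁻⁶
s = 1.16×10⁻² mol L⁻¹
[Br⁻] = 2s = 2.31×10⁻² mol L⁻¹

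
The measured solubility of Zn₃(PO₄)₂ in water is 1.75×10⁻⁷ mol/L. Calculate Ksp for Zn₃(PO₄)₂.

Ksp = 1.77×10⁻³²

Zn₃(PO₄)₂(s) ⇌ 3 Zn²⁺(aq) + 2 PO₄³⁻(aq)
With molar solubility s: [Zn²⁺] = 3s, [PO₄³⁻] = 2s.
Ksp = [Zn²⁺]^3[PO₄³⁻]^2 = (3s)^3 · (2s)^2 = 108s^5
Ksp = 108 × (1.75×10⁻⁷)^5 = 1.77×10⁻³²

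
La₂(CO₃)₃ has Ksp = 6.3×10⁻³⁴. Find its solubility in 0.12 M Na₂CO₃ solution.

La₂(CO₃)₃(s) ⇌ 2 La³⁺(aq) + 3 CO₃²⁻(aq)
CO₃²⁻ is already present at 0.12 M. If s mol/L of La₂(CO₃)₃ dissolves, [La³⁺] = 2s while [CO₃²⁻] ≈ 0.12 M.
Ksp = [La³⁺]^2[CO₃²⁻]^3 = (2s)^2(0.12)^3
(2s)^2 = 6.3×10⁻³⁴ / (0.12)^3 = 3.6×10⁻³¹
s = 3.0×10⁻¹⁶ M

3.0×10⁻¹⁶ M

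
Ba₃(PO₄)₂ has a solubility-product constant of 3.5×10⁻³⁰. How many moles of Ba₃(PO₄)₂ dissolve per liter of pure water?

Ba₃(PO₄)₂(s) ⇌ 3 Ba²⁺(aq) + 2 PO₄³⁻(aq)
With molar solubility s: [Ba²⁺] = 3s, [PO₄³⁻] = 2s.
Ksp = [Ba²⁺]^3[PO₄³⁻]^2 = (3s)^3 · (2s)^2 = 108s^5
108s^5 = 3.5×10⁻³⁰  ⇒  s^5 = 3.2×10⁻³²
s = 5.0×10⁻⁷ mol L⁻¹

5.0×10⁻⁷ M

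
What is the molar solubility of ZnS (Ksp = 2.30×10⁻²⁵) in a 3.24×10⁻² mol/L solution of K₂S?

7.10×10⁻²⁴ M

ZnS(s) ⇌ Zn²⁺(aq) + S²⁻(aq)
Let s be the solubility of ZnS here. The common ion gives [S²⁻] ≈ 3.24×10⁻² mol/L, and [Zn²⁺] = s.
Ksp = [Zn²⁺][S²⁻] = s(3.24×10⁻²)
s = 2.30×10⁻²⁵ / (3.24×10⁻²) = 7.10×10⁻²⁴
s = 7.10×10⁻²⁴ mol/L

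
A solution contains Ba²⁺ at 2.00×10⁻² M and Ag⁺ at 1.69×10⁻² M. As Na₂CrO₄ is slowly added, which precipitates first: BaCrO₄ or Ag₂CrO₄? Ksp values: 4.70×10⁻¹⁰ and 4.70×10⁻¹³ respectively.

Precipitation begins when Q = Ksp.
For BaCrO₄: [CrO₄²⁻] = (Ksp/[Ba²⁺]) = 2.35×10⁻⁸ M
For Ag₂CrO₄: [CrO₄²⁻] = (Ksp/[Ag⁺]^2) = 1.65×10⁻⁹ M
Ag₂CrO₄ requires the lower [CrO₄²⁻], so it precipitates first.

Ag₂CrO₄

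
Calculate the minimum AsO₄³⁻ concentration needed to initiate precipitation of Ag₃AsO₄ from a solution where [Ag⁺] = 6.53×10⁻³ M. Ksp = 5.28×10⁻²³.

1.90×10⁻¹⁶ M

Precipitation begins when Q = Ksp.
Ag₃AsO₄(s) ⇌ 3 Ag⁺(aq) + AsO₄³⁻(aq)
Ksp = [Ag⁺]^3[AsO₄³⁻] = [AsO₄³⁻](6.53×10⁻³)^3
[AsO₄³⁻] = 5.28×10⁻²³ / (6.53×10⁻³)^3 = 1.90×10⁻¹⁶
[AsO₄³⁻] = 1.90×10⁻¹⁶ M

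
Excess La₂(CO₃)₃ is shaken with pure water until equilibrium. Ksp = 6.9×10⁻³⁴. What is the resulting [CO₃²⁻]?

2.7×10⁻⁷ M

La₂(CO₃)₃(s) ⇌ 2 La³⁺(aq) + 3 CO₃²⁻(aq)
For each mole of La₂(CO₃)₃ that dissolves per liter, [La³⁺] = 2s and [CO₃²⁻] = 3s; let s denote this solubility.
Ksp = [La³⁺]^2[CO₃²⁻]^3 = (2s)^2 · (3s)^3 = 108s^5 = 6.9×10⁻³⁴
s = 9.1×10⁻⁸ mol/L
[CO₃²⁻] = 3s = 2.7×10⁻⁷ mol/L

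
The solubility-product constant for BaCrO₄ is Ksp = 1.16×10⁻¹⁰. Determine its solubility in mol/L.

1.08×10⁻⁵ M

BaCrO₄(s) ⇌ Ba²⁺(aq) + CrO₄²⁻(aq)
If s mol/L of BaCrO₄ dissolves, [Ba²⁺] = s and [CrO₄²⁻] = s.
Ksp = [Ba²⁺][CrO₄²⁻] = s · s = s^2
s^2 = 1.16×10⁻¹⁰
Taking the 2nd root, s = 1.08×10⁻⁵ M.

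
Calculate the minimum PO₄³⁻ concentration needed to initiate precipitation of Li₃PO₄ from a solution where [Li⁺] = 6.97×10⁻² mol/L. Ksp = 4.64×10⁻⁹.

A salt starts to precipitate once the ion product Q reaches its Ksp.
Li₃PO₄(s) ⇌ 3 Li⁺(aq) + PO₄³⁻(aq)
Ksp = [Li⁺]^3[PO₄³⁻] = [PO₄³⁻](6.97×10⁻²)^3
[PO₄³⁻] = 4.64×10⁻⁹ / (6.97×10⁻²)^3 = 1.37×10⁻⁵
[PO₄³⁻] = 1.37×10⁻⁵ mol/L

1.37×10⁻⁵ M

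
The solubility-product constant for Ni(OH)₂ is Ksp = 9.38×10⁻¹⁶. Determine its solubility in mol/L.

6.17×10⁻⁶ M

Ni(OH)₂(s) ⇌ Ni²⁺(aq) + 2 OH⁻(aq)
With molar solubility s: [Ni²⁺] = s, [OH⁻] = 2s.
Ksp = [Ni²⁺][OH⁻]^2 = s · (2s)^2 = 4s^3
4s^3 = 9.38×10⁻¹⁶  ⇒  s^3 = 2.35×10⁻¹⁶
Taking the 3rd root, s = 6.17×10⁻⁶ mol/L.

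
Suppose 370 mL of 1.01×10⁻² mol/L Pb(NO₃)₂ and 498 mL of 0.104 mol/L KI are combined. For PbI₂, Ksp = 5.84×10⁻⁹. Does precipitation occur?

Yes

The combined volume is 868 mL.
[Pb²⁺] = (1.01×10⁻²)(370)/868 = 4.31×10⁻³ mol/L
[I⁻] = (0.104)(498)/868 = 5.97×10⁻² mol/L
Q = [Pb²⁺][I⁻]^2 = 1.53×10⁻⁵
Since Q (1.53×10⁻⁵) exceeds Ksp (5.84×10⁻⁹), PbI₂ will precipitate.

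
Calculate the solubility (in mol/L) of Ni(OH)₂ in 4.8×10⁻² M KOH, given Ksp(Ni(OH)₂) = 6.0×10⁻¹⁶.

Ni(OH)₂(s) ⇌ Ni²⁺(aq) + 2 OH⁻(aq)
Let s be the solubility of Ni(OH)₂ here. The common ion gives [OH⁻] ≈ 4.8×10⁻² M, and [Ni²⁺] = s.
Ksp = [Ni²⁺][OH⁻]^2 = s(4.8×10⁻²)^2
s = 6.0×10⁻¹⁶ / (4.8×10⁻²)^2 = 2.6×10⁻¹³
s = 2.6×10⁻¹³ M

2.6×10⁻¹³ M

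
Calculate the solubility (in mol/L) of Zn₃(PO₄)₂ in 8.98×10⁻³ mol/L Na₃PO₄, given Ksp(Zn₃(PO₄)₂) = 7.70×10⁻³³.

1.52×10⁻¹⁰ M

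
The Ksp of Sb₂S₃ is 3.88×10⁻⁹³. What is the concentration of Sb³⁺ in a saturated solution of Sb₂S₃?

Sb₂S₃(s) ⇌ 2 Sb³⁺(aq) + 3 S²⁻(aq)
If s mol/L of Sb₂S₃ dissolves, [Sb³⁺] = 2s and [S²⁻] = 3s.
Ksp = [Sb³⁺]^2[S²⁻]^3 = (2s)^2 · (3s)^3 = 108s^5 = 3.88×10⁻⁹³
s = 1.29×10⁻¹⁹ mol/L
[Sb³⁺] = 2s = 2.58×10⁻¹⁹ mol/L

2.58×10⁻¹⁹ M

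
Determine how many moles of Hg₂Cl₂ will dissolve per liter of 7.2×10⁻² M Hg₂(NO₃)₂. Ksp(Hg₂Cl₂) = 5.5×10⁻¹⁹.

Hg₂Cl₂(s) ⇌ Hg₂²⁺(aq) + 2 Cl⁻(aq)
Let s be the solubility of Hg₂Cl₂ here. The common ion gives [Hg₂²⁺] ≈ 7.2×10⁻² M, and [Cl⁻] = 2s.
Ksp = [Hg₂²⁺][Cl⁻]^2 = (7.2×10⁻²)(2s)^2
(2s)^2 = 5.5×10⁻¹⁹ / (7.2×10⁻²) = 7.6×10⁻¹⁸
s = 1.4×10⁻⁹ M

1.4×10⁻⁹ M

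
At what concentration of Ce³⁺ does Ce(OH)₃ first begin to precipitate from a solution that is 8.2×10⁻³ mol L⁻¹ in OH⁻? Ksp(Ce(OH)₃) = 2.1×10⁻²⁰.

Precipitation of each salt begins when its ion product equals Ksp.
Ce(OH)₃(s) ⇌ Ce³⁺(aq) + 3 OH⁻(aq)
Ksp = [Ce³⁺][OH⁻]^3 = [Ce³⁺](8.2×10⁻³)^3
[Ce³⁺] = 2.1×10⁻²⁰ / (8.2×10⁻³)^3 = 3.8×10⁻¹⁴
[Ce³⁺] = 3.8×10⁻¹⁴ mol L⁻¹

3.8×10⁻¹⁴ M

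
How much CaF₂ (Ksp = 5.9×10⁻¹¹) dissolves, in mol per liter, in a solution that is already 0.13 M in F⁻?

3.5×10⁻⁹ M

CaF₂(s) ⇌ Ca²⁺(aq) + 2 F⁻(aq)
The solution already contains F⁻ at 0.13 M. Let s be the molar solubility of CaF₂.
[F⁻] ≈ 0.13 M (common ion dominates); [Ca²⁺] = s.
Ksp = [Ca²⁺][F⁻]^2 = s(0.13)^2
s = 5.9×10⁻¹¹ / (0.13)^2 = 3.5×10⁻⁹
s = 3.5×10⁻⁹ M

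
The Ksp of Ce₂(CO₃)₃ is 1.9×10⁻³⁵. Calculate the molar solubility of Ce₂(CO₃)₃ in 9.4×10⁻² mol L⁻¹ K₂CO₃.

7.6×10⁻¹⁷ M

Ce₂(CO₃)₃(s) ⇌ 2 Ce³⁺(aq) + 3 CO₃²⁻(aq)
CO₃²⁻ is already present at 9.4×10⁻² mol L⁻¹. If s mol/L of Ce₂(CO₃)₃ dissolves, [Ce³⁺] = 2s while [CO₃²⁻] ≈ 9.4×10⁻² mol L⁻¹.
Ksp = [Ce³⁺]^2[CO₃²⁻]^3 = (2s)^2(9.4×10⁻²)^3
(2s)^2 = 1.9×10⁻³⁵ / (9.4×10⁻²)^3 = 2.3×10⁻³²
s = 7.6×10⁻¹⁷ mol L⁻¹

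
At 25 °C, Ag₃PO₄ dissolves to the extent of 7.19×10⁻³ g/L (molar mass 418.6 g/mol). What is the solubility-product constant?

s = (7.19×10⁻³ g L⁻¹)/(418.6 g mol⁻¹) = 1.7176×10⁻⁵ M
Ag₃PO₄(s) ⇌ 3 Ag⁺(aq) + PO₄³⁻(aq)
Call the molar solubility s, so that [Ag⁺] = 3s and [PO₄³⁻] = s.
Ksp = [Ag⁺]^3[PO₄³⁻] = (3s)^3 · s = 27s^4
Ksp = 27 × (1.7176×10⁻⁵)^4 = 2.35×10⁻¹⁸

Ksp = 2.35×10⁻¹⁸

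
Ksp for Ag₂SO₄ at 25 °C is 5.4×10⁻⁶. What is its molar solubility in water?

1.1×10⁻² M

Ag₂SO₄(s) ⇌ 2 Ag⁺(aq) + SO₄²⁻(aq)
With molar solubility s: [Ag⁺] = 2s, [SO₄²⁻] = s.
Ksp = [Ag⁺]^2[SO₄²⁻] = (2s)^2 · s = 4s^3
4s^3 = 5.4×10⁻⁶  ⇒  s^3 = 1.4×10⁻⁶
s = 1.1×10⁻² mol/L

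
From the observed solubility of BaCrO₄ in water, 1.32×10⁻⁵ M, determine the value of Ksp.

BaCrO₄(s) ⇌ Ba²⁺(aq) + CrO₄²⁻(aq)
Call the molar solubility s, so that [Ba²⁺] = s and [CrO₄²⁻] = s.
Ksp = [Ba²⁺][CrO₄²⁻] = s · s = s^2
Ksp = (1.32×10⁻⁵)^2 = 1.74×10⁻¹⁰

Ksp = 1.74×10⁻¹⁰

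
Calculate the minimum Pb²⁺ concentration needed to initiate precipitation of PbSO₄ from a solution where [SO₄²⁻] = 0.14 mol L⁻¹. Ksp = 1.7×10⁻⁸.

Precipitation begins when Q = Ksp.
PbSO₄(s) ⇌ Pb²⁺(aq) + SO₄²⁻(aq)
Ksp = [Pb²⁺][SO₄²⁻] = [Pb²⁺](0.14)
[Pb²⁺] = 1.7×10⁻⁸ / (0.14) = 1.2×10⁻⁷
[Pb²⁺] = 1.2×10⁻⁷ mol L⁻¹

1.2×10⁻⁷ M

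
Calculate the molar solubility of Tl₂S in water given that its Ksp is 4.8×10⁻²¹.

1.1×10⁻⁷ M

Tl₂S(s) ⇌ 2 Tl⁺(aq) + S²⁻(aq)
If s mol/L of Tl₂S dissolves, [Tl⁺] = 2s and [S²⁻] = s.
Ksp = [Tl⁺]^2[S²⁻] = (2s)^2 · s = 4s^3
4s^3 = 4.8×10⁻²¹  ⇒  s^3 = 1.2×10⁻²¹
s = 1.1×10⁻⁷ M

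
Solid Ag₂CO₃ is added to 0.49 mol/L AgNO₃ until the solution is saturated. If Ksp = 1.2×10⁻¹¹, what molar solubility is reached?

5.0×10⁻¹¹ M

Ag₂CO₃(s) ⇌ 2 Ag⁺(aq) + CO₃²⁻(aq)
Ag⁺ is already present at 0.49 mol/L. If s mol/L of Ag₂CO₃ dissolves, [CO₃²⁻] = s while [Ag⁺] ≈ 0.49 mol/L.
Ksp = [Ag⁺]^2[CO₃²⁻] = (0.49)^2s
s = 1.2×10⁻¹¹ / (0.49)^2 = 5.0×10⁻¹¹
s = 5.0×10⁻¹¹ mol/L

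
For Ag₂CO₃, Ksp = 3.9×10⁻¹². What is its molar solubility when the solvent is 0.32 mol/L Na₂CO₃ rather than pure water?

Ag₂CO₃(s) ⇌ 2 Ag⁺(aq) + CO₃²⁻(aq)
The solution already contains CO₃²⁻ at 0.32 mol/L. Let s be the molar solubility of Ag₂CO₃.
[CO₃²⁻] ≈ 0.32 mol/L (common ion dominates); [Ag⁺] = 2s.
Ksp = [Ag⁺]^2[CO₃²⁻] = (2s)^2(0.32)
(2s)^2 = 3.9×10⁻¹² / (0.32) = 1.2×10⁻¹¹
s = 1.7×10⁻⁶ mol/L

1.7×10⁻⁶ M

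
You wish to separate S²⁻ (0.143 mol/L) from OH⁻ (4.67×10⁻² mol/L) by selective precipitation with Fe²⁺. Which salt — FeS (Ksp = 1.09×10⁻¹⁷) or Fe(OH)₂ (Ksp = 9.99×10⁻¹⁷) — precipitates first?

Each salt precipitates once Q = Ksp for that salt.
For FeS: [Fe²⁺] = (Ksp/[S²⁻]) = 7.62×10⁻¹⁷ mol/L
For Fe(OH)₂: [Fe²⁺] = (Ksp/[OH⁻]^2) = 4.58×10⁻¹⁴ mol/L
The smaller threshold [Fe²⁺] is reached first, so FeS precipitates first.

FeS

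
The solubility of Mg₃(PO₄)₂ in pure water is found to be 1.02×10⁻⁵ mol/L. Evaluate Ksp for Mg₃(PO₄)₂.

Ksp = 1.19×10⁻²³

Mg₃(PO₄)₂(s) ⇌ 3 Mg²⁺(aq) + 2 PO₄³⁻(aq)
With molar solubility s: [Mg²⁺] = 3s, [PO₄³⁻] = 2s.
Ksp = [Mg²⁺]^3[PO₄³⁻]^2 = (3s)^3 · (2s)^2 = 108s^5
Ksp = 108 × (1.02×10⁻⁵)^5 = 1.19×10⁻²³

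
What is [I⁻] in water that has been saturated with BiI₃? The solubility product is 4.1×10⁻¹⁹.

3.3×10⁻⁵ M

BiI₃(s) ⇌ Bi³⁺(aq) + 3 I⁻(aq)
Let s be the molar solubility. Then [Bi³⁺] = s and [I⁻] = 3s.
Ksp = [Bi³⁺][I⁻]^3 = s · (3s)^3 = 27s^4 = 4.1×10⁻¹⁹
s = 1.1×10⁻⁵ mol/L
[I⁻] = 3s = 3.3×10⁻⁵ mol/L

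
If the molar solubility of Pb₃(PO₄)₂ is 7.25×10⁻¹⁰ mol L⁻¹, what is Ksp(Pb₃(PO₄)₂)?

Pb₃(PO₄)₂(s) ⇌ 3 Pb²⁺(aq) + 2 PO₄³⁻(aq)
For each mole of Pb₃(PO₄)₂ that dissolves per liter, [Pb²⁺] = 3s and [PO₄³⁻] = 2s; let s denote this solubility.
Ksp = [Pb²⁺]^3[PO₄³⁻]^2 = (3s)^3 · (2s)^2 = 108s^5
Ksp = 108 × (7.25×10⁻¹⁰)^5 = 2.16×10⁻⁴⁴

Ksp = 2.16×10⁻⁴⁴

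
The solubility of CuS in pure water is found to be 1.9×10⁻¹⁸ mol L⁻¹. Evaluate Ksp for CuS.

CuS(s) ⇌ Cu²⁺(aq) + S²⁻(aq)
For each mole of CuS that dissolves per liter, [Cu²⁺] = s and [S²⁻] = s; let s denote this solubility.
Ksp = [Cu²⁺][S²⁻] = s · s = s^2
Ksp = (1.9×10⁻¹⁸)^2 = 3.6×10⁻³⁶

Ksp = 3.6×10⁻³⁶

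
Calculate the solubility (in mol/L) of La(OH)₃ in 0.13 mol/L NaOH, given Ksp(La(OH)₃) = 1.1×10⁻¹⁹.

La(OH)₃(s) ⇌ La³⁺(aq) + 3 OH⁻(aq)
With OH⁻ already at 0.13 mol/L and s small, take [OH⁻] ≈ 0.13 mol/L and [La³⁺] = s.
Ksp = [La³⁺][OH⁻]^3 = s(0.13)^3
s = 1.1×10⁻¹⁹ / (0.13)^3 = 5.0×10⁻¹⁷
s = 5.0×10⁻¹⁷ mol/L

5.0×10⁻¹⁷ M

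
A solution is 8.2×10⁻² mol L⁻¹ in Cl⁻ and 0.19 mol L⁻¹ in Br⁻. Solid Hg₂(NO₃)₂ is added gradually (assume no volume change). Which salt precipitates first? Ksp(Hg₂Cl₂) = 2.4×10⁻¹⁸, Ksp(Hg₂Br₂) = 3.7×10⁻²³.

Precipitation of each salt begins when its ion product equals Ksp.
For Hg₂Cl₂: [Hg₂²⁺] = (Ksp/[Cl⁻]^2) = 3.6×10⁻¹⁶ mol L⁻¹
For Hg₂Br₂: [Hg₂²⁺] = (Ksp/[Br⁻]^2) = 1.0×10⁻²¹ mol L⁻¹
Since Hg₂Br₂ needs less Hg₂²⁺ to reach saturation, it precipitates first.

Hg₂Br₂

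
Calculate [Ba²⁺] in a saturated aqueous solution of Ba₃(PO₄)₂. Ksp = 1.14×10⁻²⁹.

Ba₃(PO₄)₂(s) ⇌ 3 Ba²⁺(aq) + 2 PO₄³⁻(aq)
With molar solubility s: [Ba²⁺] = 3s, [PO₄³⁻] = 2s.
Ksp = [Ba²⁺]^3[PO₄³⁻]^2 = (3s)^3 · (2s)^2 = 108s^5 = 1.14×10⁻²⁹
s = 6.38×10⁻⁷ mol L⁻¹
[Ba²⁺] = 3s = 1.91×10⁻⁶ mol L⁻¹

1.91×10⁻⁶ M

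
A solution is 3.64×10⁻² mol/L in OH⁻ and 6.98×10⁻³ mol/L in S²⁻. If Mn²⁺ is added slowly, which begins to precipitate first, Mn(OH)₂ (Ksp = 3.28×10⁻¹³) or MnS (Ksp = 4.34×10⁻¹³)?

MnS

Each salt precipitates once Q = Ksp for that salt.
For Mn(OH)₂: [Mn²⁺] = (Ksp/[OH⁻]^2) = 2.48×10⁻¹⁰ mol/L
For MnS: [Mn²⁺] = (Ksp/[S²⁻]) = 6.22×10⁻¹¹ mol/L
The smaller threshold [Mn²⁺] is reached first, so MnS precipitates first.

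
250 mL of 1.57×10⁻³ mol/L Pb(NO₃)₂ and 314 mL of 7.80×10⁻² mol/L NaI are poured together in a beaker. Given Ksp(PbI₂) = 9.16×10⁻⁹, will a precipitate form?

Yes

The combined volume is 564 mL.
[Pb²⁺] = (1.57×10⁻³)(250)/564 = 6.96×10⁻⁴ mol/L
[I⁻] = (7.80×10⁻²)(314)/564 = 4.34×10⁻² mol/L
Q = [Pb²⁺][I⁻]^2 = 1.31×10⁻⁶
Q = 1.31×10⁻⁶ > Ksp = 9.16×10⁻⁹, so the solution is supersaturated and PbI₂ precipitates.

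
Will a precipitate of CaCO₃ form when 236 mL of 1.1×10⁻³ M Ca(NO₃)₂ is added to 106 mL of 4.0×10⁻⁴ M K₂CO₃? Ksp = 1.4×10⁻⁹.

Yes

Total volume after mixing = 236 + 106 = 342 mL.
[Ca²⁺] = (1.1×10⁻³)(236)/342 = 7.6×10⁻⁴ M
[CO₃²⁻] = (4.0×10⁻⁴)(106)/342 = 1.2×10⁻⁴ M
Q = [Ca²⁺][CO₃²⁻] = 9.4×10⁻⁸
Because Q > Ksp (9.4×10⁻⁸ vs 1.4×10⁻⁹), a precipitate of CaCO₃ forms.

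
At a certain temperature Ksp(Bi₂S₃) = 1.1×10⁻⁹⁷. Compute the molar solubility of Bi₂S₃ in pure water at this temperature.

Bi₂S₃(s) ⇌ 2 Bi³⁺(aq) + 3 S²⁻(aq)
For each mole of Bi₂S₃ that dissolves per liter, [Bi³⁺] = 2s and [S²⁻] = 3s; let s denote this solubility.
Ksp = [Bi³⁺]^2[S²⁻]^3 = (2s)^2 · (3s)^3 = 108s^5
108s^5 = 1.1×10⁻⁹⁷  ⇒  s^5 = 1.0×10⁻⁹⁹
s = (1.0×10⁻⁹⁹)^(1/5) = 1.6×10⁻²⁰ mol L⁻¹

1.6×10⁻²⁰ M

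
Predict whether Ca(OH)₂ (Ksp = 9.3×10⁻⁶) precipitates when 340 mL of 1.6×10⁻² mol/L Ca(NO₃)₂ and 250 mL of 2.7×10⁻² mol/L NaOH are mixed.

No

The combined volume is 590 mL.
[Ca²⁺] = (1.6×10⁻²)(340)/590 = 9.2×10⁻³ mol/L
[OH⁻] = (2.7×10⁻²)(250)/590 = 1.1×10⁻² mol/L
Q = [Ca²⁺][OH⁻]^2 = 1.2×10⁻⁶
Q < Ksp (1.2×10⁻⁶ vs 9.3×10⁻⁶); the solution remains unsaturated and no precipitate forms.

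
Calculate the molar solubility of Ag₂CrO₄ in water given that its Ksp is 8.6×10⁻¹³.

6.0×10⁻⁵ M

Ag₂CrO₄(s) ⇌ 2 Ag⁺(aq) + CrO₄²⁻(aq)
If s mol/L of Ag₂CrO₄ dissolves, [Ag⁺] = 2s and [CrO₄²⁻] = s.
Ksp = [Ag⁺]^2[CrO₄²⁻] = (2s)^2 · s = 4s^3
4s^3 = 8.6×10⁻¹³  ⇒  s^3 = 2.2×10⁻¹³
s = (2.2×10⁻¹³)^(1/3) = 6.0×10⁻⁵ mol/L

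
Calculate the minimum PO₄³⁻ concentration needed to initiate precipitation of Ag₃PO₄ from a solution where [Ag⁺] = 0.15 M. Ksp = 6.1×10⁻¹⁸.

1.8×10⁻¹⁵ M

Precipitation begins when Q = Ksp.
Ag₃PO₄(s) ⇌ 3 Ag⁺(aq) + PO₄³⁻(aq)
Ksp = [Ag⁺]^3[PO₄³⁻] = [PO₄³⁻](0.15)^3
[PO₄³⁻] = 6.1×10⁻¹⁸ / (0.15)^3 = 1.8×10⁻¹⁵
[PO₄³⁻] = 1.8×10⁻¹⁵ M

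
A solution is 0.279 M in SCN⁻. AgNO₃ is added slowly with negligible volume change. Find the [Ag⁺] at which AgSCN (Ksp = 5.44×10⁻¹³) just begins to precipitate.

1.95×10⁻¹² M

Precipitation of each salt begins when its ion product equals Ksp.
AgSCN(s) ⇌ Ag⁺(aq) + SCN⁻(aq)
Ksp = [Ag⁺][SCN⁻] = [Ag⁺](0.279)
[Ag⁺] = 5.44×10⁻¹³ / (0.279) = 1.95×10⁻¹²
[Ag⁺] = 1.95×10⁻¹² M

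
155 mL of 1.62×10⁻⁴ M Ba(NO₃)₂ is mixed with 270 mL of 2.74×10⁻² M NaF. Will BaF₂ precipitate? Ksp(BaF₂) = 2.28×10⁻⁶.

No

The combined volume is 425 mL.
[Ba²⁺] = (1.62×10⁻⁴)(155)/425 = 5.91×10⁻⁵ M
[F⁻] = (2.74×10⁻²)(270)/425 = 1.74×10⁻² M
Q = [Ba²⁺][F⁻]^2 = 1.79×10⁻⁸
Q = 1.79×10⁻⁸ < Ksp = 2.28×10⁻⁶, so the solution is unsaturated and no precipitate forms.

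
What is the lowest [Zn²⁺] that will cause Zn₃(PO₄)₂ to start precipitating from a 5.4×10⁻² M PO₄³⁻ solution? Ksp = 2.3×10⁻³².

2.0×10⁻¹⁰ M

Each salt precipitates once Q = Ksp for that salt.
Zn₃(PO₄)₂(s) ⇌ 3 Zn²⁺(aq) + 2 PO₄³⁻(aq)
Ksp = [Zn²⁺]^3[PO₄³⁻]^2 = [Zn²⁺]^3(5.4×10⁻²)^2
[Zn²⁺]^3 = 2.3×10⁻³² / (5.4×10⁻²)^2 = 7.9×10⁻³⁰
[Zn²⁺] = 2.0×10⁻¹⁰ M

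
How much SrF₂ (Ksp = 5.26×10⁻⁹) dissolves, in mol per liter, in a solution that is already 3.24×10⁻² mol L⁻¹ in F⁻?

SrF₂(s) ⇌ Sr²⁺(aq) + 2 F⁻(aq)
F⁻ is already present at 3.24×10⁻² mol L⁻¹. If s mol/L of SrF₂ dissolves, [Sr²⁺] = s while [F⁻] ≈ 3.24×10⁻² mol L⁻¹.
Ksp = [Sr²⁺][F⁻]^2 = s(3.24×10⁻²)^2
s = 5.26×10⁻⁹ / (3.24×10⁻²)^2 = 5.01×10⁻⁶
s = 5.01×10⁻⁶ mol L⁻¹

5.01×10⁻⁶ M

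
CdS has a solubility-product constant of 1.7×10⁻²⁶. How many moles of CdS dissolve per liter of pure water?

1.3×10⁻¹³ M

CdS(s) ⇌ Cd²⁺(aq) + S²⁻(aq)
Let s be the molar solubility. Then [Cd²⁺] = s and [S²⁻] = s.
Ksp = [Cd²⁺][S²⁻] = s · s = s^2
s^2 = 1.7×10⁻²⁶
s = (1.7×10⁻²⁶)^(1/2) = 1.3×10⁻¹³ mol/L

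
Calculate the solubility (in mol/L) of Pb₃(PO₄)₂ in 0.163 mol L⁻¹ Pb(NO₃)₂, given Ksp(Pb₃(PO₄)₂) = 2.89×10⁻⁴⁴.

1.29×10⁻²¹ M

Pb₃(PO₄)₂(s) ⇌ 3 Pb²⁺(aq) + 2 PO₄³⁻(aq)
The solution already contains Pb²⁺ at 0.163 mol L⁻¹. Let s be the molar solubility of Pb₃(PO₄)₂.
[Pb²⁺] ≈ 0.163 mol L⁻¹ (common ion dominates); [PO₄³⁻] = 2s.
Ksp = [Pb²⁺]^3[PO₄³⁻]^2 = (0.163)^3(2s)^2
(2s)^2 = 2.89×10⁻⁴⁴ / (0.163)^3 = 6.67×10⁻⁴²
s = 1.29×10⁻²¹ mol L⁻¹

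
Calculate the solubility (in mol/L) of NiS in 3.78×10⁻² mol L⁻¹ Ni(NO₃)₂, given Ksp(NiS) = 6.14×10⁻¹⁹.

1.62×10⁻¹⁷ M

NiS(s) ⇌ Ni²⁺(aq) + S²⁻(aq)
Ni²⁺ is already present at 3.78×10⁻² mol L⁻¹. If s mol/L of NiS dissolves, [S²⁻] = s while [Ni²⁺] ≈ 3.78×10⁻² mol L⁻¹.
Ksp = [Ni²⁺][S²⁻] = (3.78×10⁻²)s
s = 6.14×10⁻¹⁹ / (3.78×10⁻²) = 1.62×10⁻¹⁷
s = 1.62×10⁻¹⁷ mol L⁻¹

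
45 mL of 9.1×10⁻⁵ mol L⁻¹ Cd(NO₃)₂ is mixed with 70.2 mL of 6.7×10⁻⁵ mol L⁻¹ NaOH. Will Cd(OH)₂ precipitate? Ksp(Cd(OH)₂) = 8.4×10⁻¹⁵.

Yes

The combined volume is 115.2 mL.
[Cd²⁺] = (9.1×10⁻⁵)(45)/115.2 = 3.6×10⁻⁵ mol L⁻¹
[OH⁻] = (6.7×10⁻⁵)(70.2)/115.2 = 4.1×10⁻⁵ mol L⁻¹
Q = [Cd²⁺][OH⁻]^2 = 5.9×10⁻¹⁴
Q = 5.9×10⁻¹⁴ > Ksp = 8.4×10⁻¹⁵, so the solution is supersaturated and Cd(OH)₂ precipitates.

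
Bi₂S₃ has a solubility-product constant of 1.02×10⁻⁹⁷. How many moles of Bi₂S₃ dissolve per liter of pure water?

Bi₂S₃(s) ⇌ 2 Bi³⁺(aq) + 3 S²⁻(aq)
If s mol/L of Bi₂S₃ dissolves, [Bi³⁺] = 2s and [S²⁻] = 3s.
Ksp = [Bi³⁺]^2[S²⁻]^3 = (2s)^2 · (3s)^3 = 108s^5
108s^5 = 1.02×10⁻⁹⁷  ⇒  s^5 = 9.44×10⁻¹⁰⁰
Taking the 5th root, s = 1.57×10⁻²⁰ mol L⁻¹.

1.57×10⁻²⁰ M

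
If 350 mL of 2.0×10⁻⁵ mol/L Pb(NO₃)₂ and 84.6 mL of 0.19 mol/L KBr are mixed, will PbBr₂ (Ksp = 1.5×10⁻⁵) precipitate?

The combined volume is 434.6 mL.
[Pb²⁺] = (2.0×10⁻⁵)(350)/434.6 = 1.6×10⁻⁵ mol/L
[Br⁻] = (0.19)(84.6)/434.6 = 3.7×10⁻² mol/L
Q = [Pb²⁺][Br⁻]^2 = 2.2×10⁻⁸
Q = 2.2×10⁻⁸ < Ksp = 1.5×10⁻⁵, so the solution is unsaturated and no precipitate forms.

No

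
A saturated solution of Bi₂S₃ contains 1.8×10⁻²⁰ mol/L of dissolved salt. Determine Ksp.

Ksp = 2.0×10⁻⁹⁷

Bi₂S₃(s) ⇌ 2 Bi³⁺(aq) + 3 S²⁻(aq)
With molar solubility s: [Bi³⁺] = 2s, [S²⁻] = 3s.
Ksp = [Bi³⁺]^2[S²⁻]^3 = (2s)^2 · (3s)^3 = 108s^5
Ksp = 108 × (1.8×10⁻²⁰)^5 = 2.0×10⁻⁹⁷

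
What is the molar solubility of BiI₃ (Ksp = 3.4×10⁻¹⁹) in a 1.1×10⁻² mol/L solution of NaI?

BiI₃(s) ⇌ Bi³⁺(aq) + 3 I⁻(aq)
With I⁻ already at 1.1×10⁻² mol/L and s small, take [I⁻] ≈ 1.1×10⁻² mol/L and [Bi³⁺] = s.
Ksp = [Bi³⁺][I⁻]^3 = s(1.1×10⁻²)^3
s = 3.4×10⁻¹⁹ / (1.1×10⁻²)^3 = 2.6×10⁻¹³
s = 2.6×10⁻¹³ mol/L

2.6×10⁻¹³ M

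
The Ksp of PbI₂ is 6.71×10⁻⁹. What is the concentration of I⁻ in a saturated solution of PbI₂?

PbI₂(s) ⇌ Pb²⁺(aq) + 2 I⁻(aq)
Let s be the molar solubility. Then [Pb²⁺] = s and [I⁻] = 2s.
Ksp = [Pb²⁺][I⁻]^2 = s · (2s)^2 = 4s^3 = 6.71×10⁻⁹
s = 1.19×10⁻³ mol/L
[I⁻] = 2s = 2.38×10⁻³ mol/L

2.38×10⁻³ M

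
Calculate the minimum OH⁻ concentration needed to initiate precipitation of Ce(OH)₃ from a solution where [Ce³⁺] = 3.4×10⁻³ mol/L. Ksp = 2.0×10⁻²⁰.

Precipitation begins when Q = Ksp.
Ce(OH)₃(s) ⇌ Ce³⁺(aq) + 3 OH⁻(aq)
Ksp = [Ce³⁺][OH⁻]^3 = [OH⁻]^3(3.4×10⁻³)
[OH⁻]^3 = 2.0×10⁻²⁰ / (3.4×10⁻³) = 5.9×10⁻¹⁸
[OH⁻] = 1.8×10⁻⁶ mol/L

1.8×10⁻⁶ M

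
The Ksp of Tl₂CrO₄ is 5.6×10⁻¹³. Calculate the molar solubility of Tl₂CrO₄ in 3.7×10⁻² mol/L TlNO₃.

4.1×10⁻¹⁰ M

Tl₂CrO₄(s) ⇌ 2 Tl⁺(aq) + CrO₄²⁻(aq)
The solution already contains Tl⁺ at 3.7×10⁻² mol/L. Let s be the molar solubility of Tl₂CrO₄.
[Tl⁺] ≈ 3.7×10⁻² mol/L (common ion dominates); [CrO₄²⁻] = s.
Ksp = [Tl⁺]^2[CrO₄²⁻] = (3.7×10⁻²)^2s
s = 5.6×10⁻¹³ / (3.7×10⁻²)^2 = 4.1×10⁻¹⁰
s = 4.1×10⁻¹⁰ mol/L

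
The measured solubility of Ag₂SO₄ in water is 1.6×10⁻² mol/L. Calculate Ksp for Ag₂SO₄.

Ksp = 1.6×10⁻⁵

Ag₂SO₄(s) ⇌ 2 Ag⁺(aq) + SO₄²⁻(aq)
Call the molar solubility s, so that [Ag⁺] = 2s and [SO₄²⁻] = s.
Ksp = [Ag⁺]^2[SO₄²⁻] = (2s)^2 · s = 4s^3
Ksp = 4 × (1.6×10⁻²)^3 = 1.6×10⁻⁵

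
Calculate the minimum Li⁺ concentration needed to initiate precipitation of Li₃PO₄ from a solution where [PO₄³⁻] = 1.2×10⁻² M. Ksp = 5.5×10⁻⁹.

Precipitation of each salt begins when its ion product equals Ksp.
Li₃PO₄(s) ⇌ 3 Li⁺(aq) + PO₄³⁻(aq)
Ksp = [Li⁺]^3[PO₄³⁻] = [Li⁺]^3(1.2×10⁻²)
[Li⁺]^3 = 5.5×10⁻⁹ / (1.2×10⁻²) = 4.6×10⁻⁷
[Li⁺] = 7.7×10⁻³ M

7.7×10⁻³ M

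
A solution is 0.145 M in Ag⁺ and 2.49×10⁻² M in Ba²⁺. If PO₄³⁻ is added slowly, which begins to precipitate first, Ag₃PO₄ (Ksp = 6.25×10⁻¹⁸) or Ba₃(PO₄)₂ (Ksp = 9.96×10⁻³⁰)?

The threshold for precipitation is Q = Ksp.
For Ag₃PO₄: [PO₄³⁻] = (Ksp/[Ag⁺]^3) = 2.05×10⁻¹⁵ M
For Ba₃(PO₄)₂: [PO₄³⁻] = (Ksp/[Ba²⁺]^3)^(1/2) = 8.03×10⁻¹³ M
Ag₃PO₄ requires the lower [PO₄³⁻], so it precipitates first.

Ag₃PO₄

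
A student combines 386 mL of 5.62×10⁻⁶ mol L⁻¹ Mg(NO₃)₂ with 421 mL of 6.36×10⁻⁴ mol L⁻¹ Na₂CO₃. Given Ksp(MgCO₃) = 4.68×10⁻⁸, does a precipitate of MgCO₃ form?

Total volume after mixing = 386 + 421 = 807 mL.
[Mg²⁺] = (5.62×10⁻⁶)(386)/807 = 2.69×10⁻⁶ mol L⁻¹
[CO₃²⁻] = (6.36×10⁻⁴)(421)/807 = 3.32×10⁻⁴ mol L⁻¹
Q = [Mg²⁺][CO₃²⁻] = 8.92×10⁻¹⁰
Q = 8.92×10⁻¹⁰ < Ksp = 4.68×10⁻⁸, so the solution is unsaturated and no precipitate forms.

No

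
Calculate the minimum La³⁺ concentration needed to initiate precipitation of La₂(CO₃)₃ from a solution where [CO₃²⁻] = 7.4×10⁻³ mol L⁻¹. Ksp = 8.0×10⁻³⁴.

The threshold for precipitation is Q = Ksp.
La₂(CO₃)₃(s) ⇌ 2 La³⁺(aq) + 3 CO₃²⁻(aq)
Ksp = [La³⁺]^2[CO₃²⁻]^3 = [La³⁺]^2(7.4×10⁻³)^3
[La³⁺]^2 = 8.0×10⁻³⁴ / (7.4×10⁻³)^3 = 2.0×10⁻²⁷
[La³⁺] = 4.4×10⁻¹⁴ mol L⁻¹

4.4×10⁻¹⁴ M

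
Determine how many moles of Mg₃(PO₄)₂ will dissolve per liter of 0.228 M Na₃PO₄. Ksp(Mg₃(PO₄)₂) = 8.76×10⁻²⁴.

Mg₃(PO₄)₂(s) ⇌ 3 Mg²⁺(aq) + 2 PO₄³⁻(aq)
Let s be the solubility of Mg₃(PO₄)₂ here. The common ion gives [PO₄³⁻] ≈ 0.228 M, and [Mg²⁺] = 3s.
Ksp = [Mg²⁺]^3[PO₄³⁻]^2 = (3s)^3(0.228)^2
(3s)^3 = 8.76×10⁻²⁴ / (0.228)^2 = 1.69×10⁻²²
s = 1.84×10⁻⁸ M

1.84×10⁻⁸ M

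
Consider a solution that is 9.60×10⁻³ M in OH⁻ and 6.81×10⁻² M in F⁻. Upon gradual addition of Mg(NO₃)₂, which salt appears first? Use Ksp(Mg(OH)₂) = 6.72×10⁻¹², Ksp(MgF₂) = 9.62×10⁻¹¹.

MgF₂

A salt starts to precipitate once the ion product Q reaches its Ksp.
For Mg(OH)₂: [Mg²⁺] = (Ksp/[OH⁻]^2) = 7.29×10⁻⁸ M
For MgF₂: [Mg²⁺] = (Ksp/[F⁻]^2) = 2.07×10⁻⁸ M
MgF₂ requires the lower [Mg²⁺], so it precipitates first.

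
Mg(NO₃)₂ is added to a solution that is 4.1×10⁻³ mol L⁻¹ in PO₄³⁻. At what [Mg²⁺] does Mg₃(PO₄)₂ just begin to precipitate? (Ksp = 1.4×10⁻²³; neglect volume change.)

The threshold for precipitation is Q = Ksp.
Mg₃(PO₄)₂(s) ⇌ 3 Mg²⁺(aq) + 2 PO₄³⁻(aq)
Ksp = [Mg²⁺]^3[PO₄³⁻]^2 = [Mg²⁺]^3(4.1×10⁻³)^2
[Mg²⁺]^3 = 1.4×10⁻²³ / (4.1×10⁻³)^2 = 8.3×10⁻¹⁹
[Mg²⁺] = 9.4×10⁻⁷ mol L⁻¹

9.4×10⁻⁷ M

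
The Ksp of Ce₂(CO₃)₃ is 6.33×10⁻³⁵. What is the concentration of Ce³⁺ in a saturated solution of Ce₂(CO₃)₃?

1.13×10⁻⁷ M

Ce₂(CO₃)₃(s) ⇌ 2 Ce³⁺(aq) + 3 CO₃²⁻(aq)
Call the molar solubility s, so that [Ce³⁺] = 2s and [CO₃²⁻] = 3s.
Ksp = [Ce³⁺]^2[CO₃²⁻]^3 = (2s)^2 · (3s)^3 = 108s^5 = 6.33×10⁻³⁵
s = 5.67×10⁻⁸ mol/L
[Ce³⁺] = 2s = 1.13×10⁻⁷ mol/L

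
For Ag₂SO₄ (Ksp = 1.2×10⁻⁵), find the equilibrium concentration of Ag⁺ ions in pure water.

2.9×10⁻² M

Ag₂SO₄(s) ⇌ 2 Ag⁺(aq) + SO₄²⁻(aq)
Call the molar solubility s, so that [Ag⁺] = 2s and [SO₄²⁻] = s.
Ksp = [Ag⁺]^2[SO₄²⁻] = (2s)^2 · s = 4s^3 = 1.2×10⁻⁵
s = 1.4×10⁻² M
[Ag⁺] = 2s = 2.9×10⁻² M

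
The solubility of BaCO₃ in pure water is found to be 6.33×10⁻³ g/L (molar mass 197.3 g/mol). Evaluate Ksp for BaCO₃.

Ksp = 1.03×10⁻⁹

s = (6.33×10⁻³ g L⁻¹)/(197.3 g mol⁻¹) = 3.2083×10⁻⁵ M
BaCO₃(s) ⇌ Ba²⁺(aq) + CO₃²⁻(aq)
If s mol/L of BaCO₃ dissolves, [Ba²⁺] = s and [CO₃²⁻] = s.
Ksp = [Ba²⁺][CO₃²⁻] = s · s = s^2
Ksp = (3.2083×10⁻⁵)^2 = 1.03×10⁻⁹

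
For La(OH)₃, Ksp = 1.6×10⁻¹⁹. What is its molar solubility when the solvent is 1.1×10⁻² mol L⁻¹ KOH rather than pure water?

La(OH)₃(s) ⇌ La³⁺(aq) + 3 OH⁻(aq)
Let s be the solubility of La(OH)₃ here. The common ion gives [OH⁻] ≈ 1.1×10⁻² mol L⁻¹, and [La³⁺] = s.
Ksp = [La³⁺][OH⁻]^3 = s(1.1×10⁻²)^3
s = 1.6×10⁻¹⁹ / (1.1×10⁻²)^3 = 1.2×10⁻¹³
s = 1.2×10⁻¹³ mol L⁻¹

1.2×10⁻¹³ M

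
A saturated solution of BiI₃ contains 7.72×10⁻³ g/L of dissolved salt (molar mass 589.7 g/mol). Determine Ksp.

s = (7.72×10⁻³ g L⁻¹)/(589.7 g mol⁻¹) = 1.3091×10⁻⁵ M
BiI₃(s) ⇌ Bi³⁺(aq) + 3 I⁻(aq)
If s mol/L of BiI₃ dissolves, [Bi³⁺] = s and [I⁻] = 3s.
Ksp = [Bi³⁺][I⁻]^3 = s · (3s)^3 = 27s^4
Ksp = 27 × (1.3091×10⁻⁵)^4 = 7.93×10⁻¹⁹

Ksp = 7.93×10⁻¹⁹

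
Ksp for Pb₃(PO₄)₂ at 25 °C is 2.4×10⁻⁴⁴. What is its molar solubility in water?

7.4×10⁻¹⁰ M

Pb₃(PO₄)₂(s) ⇌ 3 Pb²⁺(aq) + 2 PO₄³⁻(aq)
Let s be the molar solubility. Then [Pb²⁺] = 3s and [PO₄³⁻] = 2s.
Ksp = [Pb²⁺]^3[PO₄³⁻]^2 = (3s)^3 · (2s)^2 = 108s^5
108s^5 = 2.4×10⁻⁴⁴  ⇒  s^5 = 2.2×10⁻⁴⁶
Taking the 5th root, s = 7.4×10⁻¹⁰ mol L⁻¹.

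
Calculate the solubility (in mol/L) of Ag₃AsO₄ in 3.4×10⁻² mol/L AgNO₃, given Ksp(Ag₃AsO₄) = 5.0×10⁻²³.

Ag₃AsO₄(s) ⇌ 3 Ag⁺(aq) + AsO₄³⁻(aq)
With Ag⁺ already at 3.4×10⁻² mol/L and s small, take [Ag⁺] ≈ 3.4×10⁻² mol/L and [AsO₄³⁻] = s.
Ksp = [Ag⁺]^3[AsO₄³⁻] = (3.4×10⁻²)^3s
s = 5.0×10⁻²³ / (3.4×10⁻²)^3 = 1.3×10⁻¹⁸
s = 1.3×10⁻¹⁸ mol/L

1.3×10⁻¹⁸ M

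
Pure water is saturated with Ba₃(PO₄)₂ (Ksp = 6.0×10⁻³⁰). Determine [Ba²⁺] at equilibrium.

1.7×10⁻⁶ M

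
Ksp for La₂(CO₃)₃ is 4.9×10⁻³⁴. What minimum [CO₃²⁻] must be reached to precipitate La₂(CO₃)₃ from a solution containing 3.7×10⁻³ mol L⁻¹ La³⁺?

3.3×10⁻¹⁰ M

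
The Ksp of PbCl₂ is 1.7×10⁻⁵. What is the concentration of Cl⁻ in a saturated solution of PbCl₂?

PbCl₂(s) ⇌ Pb²⁺(aq) + 2 Cl⁻(aq)
If s mol/L of PbCl₂ dissolves, [Pb²⁺] = s and [Cl⁻] = 2s.
Ksp = [Pb²⁺][Cl⁻]^2 = s · (2s)^2 = 4s^3 = 1.7×10⁻⁵
s = 1.6×10⁻² mol L⁻¹
[Cl⁻] = 2s = 3.2×10⁻² mol L⁻¹

3.2×10⁻² M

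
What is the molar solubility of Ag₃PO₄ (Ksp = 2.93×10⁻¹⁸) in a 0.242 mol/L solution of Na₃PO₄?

Ag₃PO₄(s) ⇌ 3 Ag⁺(aq) + PO₄³⁻(aq)
PO₄³⁻ is already present at 0.242 mol/L. If s mol/L of Ag₃PO₄ dissolves, [Ag⁺] = 3s while [PO₄³⁻] ≈ 0.242 mol/L.
Ksp = [Ag⁺]^3[PO₄³⁻] = (3s)^3(0.242)
(3s)^3 = 2.93×10⁻¹⁸ / (0.242) = 1.21×10⁻¹⁷
s = 7.65×10⁻⁷ mol/L

7.65×10⁻⁷ M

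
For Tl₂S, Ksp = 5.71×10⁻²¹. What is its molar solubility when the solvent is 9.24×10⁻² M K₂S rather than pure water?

1.24×10⁻¹⁰ M

Tl₂S(s) ⇌ 2 Tl⁺(aq) + S²⁻(aq)
S²⁻ is already present at 9.24×10⁻² M. If s mol/L of Tl₂S dissolves, [Tl⁺] = 2s while [S²⁻] ≈ 9.24×10⁻² M.
Ksp = [Tl⁺]^2[S²⁻] = (2s)^2(9.24×10⁻²)
(2s)^2 = 5.71×10⁻²¹ / (9.24×10⁻²) = 6.18×10⁻²⁰
s = 1.24×10⁻¹⁰ M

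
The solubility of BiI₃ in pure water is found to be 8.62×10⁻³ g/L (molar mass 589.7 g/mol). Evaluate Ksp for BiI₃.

Ksp = 1.23×10⁻¹⁸

s = (8.62×10⁻³ g L⁻¹)/(589.7 g mol⁻¹) = 1.4618×10⁻⁵ M
BiI₃(s) ⇌ Bi³⁺(aq) + 3 I⁻(aq)
Let s be the molar solubility. Then [Bi³⁺] = s and [I⁻] = 3s.
Ksp = [Bi³⁺][I⁻]^3 = s · (3s)^3 = 27s^4
Ksp = 27 × (1.4618×10⁻⁵)^4 = 1.23×10⁻¹⁸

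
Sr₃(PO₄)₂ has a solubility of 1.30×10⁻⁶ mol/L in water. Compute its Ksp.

Ksp = 4.01×10⁻²⁸

Sr₃(PO₄)₂(s) ⇌ 3 Sr²⁺(aq) + 2 PO₄³⁻(aq)
Let s be the molar solubility. Then [Sr²⁺] = 3s and [PO₄³⁻] = 2s.
Ksp = [Sr²⁺]^3[PO₄³⁻]^2 = (3s)^3 · (2s)^2 = 108s^5
Ksp = 108 × (1.30×10⁻⁶)^5 = 4.01×10⁻²⁸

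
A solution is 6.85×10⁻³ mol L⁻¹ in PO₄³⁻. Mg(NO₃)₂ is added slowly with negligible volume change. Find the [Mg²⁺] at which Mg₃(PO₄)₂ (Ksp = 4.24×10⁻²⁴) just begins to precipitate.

4.49×10⁻⁷ M

Each salt precipitates once Q = Ksp for that salt.
Mg₃(PO₄)₂(s) ⇌ 3 Mg²⁺(aq) + 2 PO₄³⁻(aq)
Ksp = [Mg²⁺]^3[PO₄³⁻]^2 = [Mg²⁺]^3(6.85×10⁻³)^2
[Mg²⁺]^3 = 4.24×10⁻²⁴ / (6.85×10⁻³)^2 = 9.04×10⁻²⁰
[Mg²⁺] = 4.49×10⁻⁷ mol L⁻¹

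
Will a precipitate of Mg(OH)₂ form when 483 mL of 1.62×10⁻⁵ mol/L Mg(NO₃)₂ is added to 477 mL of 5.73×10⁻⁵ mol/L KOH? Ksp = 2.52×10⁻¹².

No

The combined volume is 960 mL.
[Mg²⁺] = (1.62×10⁻⁵)(483)/960 = 8.15×10⁻⁶ mol/L
[OH⁻] = (5.73×10⁻⁵)(477)/960 = 2.85×10⁻⁵ mol/L
Q = [Mg²⁺][OH⁻]^2 = 6.61×10⁻¹⁵
Q = 6.61×10⁻¹⁵ < Ksp = 2.52×10⁻¹², so the solution is unsaturated and no precipitate forms.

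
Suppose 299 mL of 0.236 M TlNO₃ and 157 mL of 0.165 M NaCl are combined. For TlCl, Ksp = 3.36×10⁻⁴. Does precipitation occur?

Yes

After mixing, V = 299 mL + 157 mL = 456 mL.
[Tl⁺] = (0.236)(299)/456 = 0.155 M
[Cl⁻] = (0.165)(157)/456 = 5.68×10⁻² M
Q = [Tl⁺][Cl⁻] = 8.79×10⁻³
Since Q (8.79×10⁻³) exceeds Ksp (3.36×10⁻⁴), TlCl will precipitate.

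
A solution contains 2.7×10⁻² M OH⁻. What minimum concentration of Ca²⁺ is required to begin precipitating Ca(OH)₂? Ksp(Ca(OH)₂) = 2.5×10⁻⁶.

Precipitation begins when Q = Ksp.
Ca(OH)₂(s) ⇌ Ca²⁺(aq) + 2 OH⁻(aq)
Ksp = [Ca²⁺][OH⁻]^2 = [Ca²⁺](2.7×10⁻²)^2
[Ca²⁺] = 2.5×10⁻⁶ / (2.7×10⁻²)^2 = 3.4×10⁻³
[Ca²⁺] = 3.4×10⁻³ M

3.4×10⁻³ M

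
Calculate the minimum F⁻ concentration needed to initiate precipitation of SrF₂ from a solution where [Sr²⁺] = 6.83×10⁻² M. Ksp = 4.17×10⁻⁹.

2.47×10⁻⁴ M

Precipitation of each salt begins when its ion product equals Ksp.
SrF₂(s) ⇌ Sr²⁺(aq) + 2 F⁻(aq)
Ksp = [Sr²⁺][F⁻]^2 = [F⁻]^2(6.83×10⁻²)
[F⁻]^2 = 4.17×10⁻⁹ / (6.83×10⁻²) = 6.11×10⁻⁸
[F⁻] = 2.47×10⁻⁴ M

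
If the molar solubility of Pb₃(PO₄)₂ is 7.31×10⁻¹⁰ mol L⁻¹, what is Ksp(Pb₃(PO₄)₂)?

Ksp = 2.25×10⁻⁴⁴

Pb₃(PO₄)₂(s) ⇌ 3 Pb²⁺(aq) + 2 PO₄³⁻(aq)
Call the molar solubility s, so that [Pb²⁺] = 3s and [PO₄³⁻] = 2s.
Ksp = [Pb²⁺]^3[PO₄³⁻]^2 = (3s)^3 · (2s)^2 = 108s^5
Ksp = 108 × (7.31×10⁻¹⁰)^5 = 2.25×10⁻⁴⁴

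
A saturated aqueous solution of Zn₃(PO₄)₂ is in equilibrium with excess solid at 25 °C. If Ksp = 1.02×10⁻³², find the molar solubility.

Zn₃(PO₄)₂(s) ⇌ 3 Zn²⁺(aq) + 2 PO₄³⁻(aq)
For each mole of Zn₃(PO₄)₂ that dissolves per liter, [Zn²⁺] = 3s and [PO₄³⁻] = 2s; let s denote this solubility.
Ksp = [Zn²⁺]^3[PO₄³⁻]^2 = (3s)^3 · (2s)^2 = 108s^5
108s^5 = 1.02×10⁻³²  ⇒  s^5 = 9.44×10⁻³⁵
s = 1.57×10⁻⁷ M

1.57×10⁻⁷ M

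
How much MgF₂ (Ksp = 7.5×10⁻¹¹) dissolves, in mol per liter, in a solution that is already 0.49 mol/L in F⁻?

3.1×10⁻¹⁰ M

MgF₂(s) ⇌ Mg²⁺(aq) + 2 F⁻(aq)
With F⁻ already at 0.49 mol/L and s small, take [F⁻] ≈ 0.49 mol/L and [Mg²⁺] = s.
Ksp = [Mg²⁺][F⁻]^2 = s(0.49)^2
s = 7.5×10⁻¹¹ / (0.49)^2 = 3.1×10⁻¹⁰
s = 3.1×10⁻¹⁰ mol/L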